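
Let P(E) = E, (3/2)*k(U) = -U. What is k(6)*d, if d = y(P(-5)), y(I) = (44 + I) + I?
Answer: -136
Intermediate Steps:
k(U) = -2*U/3 (k(U) = 2*(-U)/3 = -2*U/3)
y(I) = 44 + 2*I
d = 34 (d = 44 + 2*(-5) = 44 - 10 = 34)
k(6)*d = -⅔*6*34 = -4*34 = -136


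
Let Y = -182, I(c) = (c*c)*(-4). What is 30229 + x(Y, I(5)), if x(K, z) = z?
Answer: 30129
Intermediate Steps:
I(c) = -4*c**2 (I(c) = c**2*(-4) = -4*c**2)
30229 + x(Y, I(5)) = 30229 - 4*5**2 = 30229 - 4*25 = 30229 - 100 = 30129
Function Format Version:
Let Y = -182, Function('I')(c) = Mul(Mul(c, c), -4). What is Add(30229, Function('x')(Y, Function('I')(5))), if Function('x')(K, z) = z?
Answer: 30129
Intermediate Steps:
Function('I')(c) = Mul(-4, Pow(c, 2)) (Function('I')(c) = Mul(Pow(c, 2), -4) = Mul(-4, Pow(c, 2)))
Add(30229, Function('x')(Y, Function('I')(5))) = Add(30229, Mul(-4, Pow(5, 2))) = Add(30229, Mul(-4, 25)) = Add(30229, -100) = 30129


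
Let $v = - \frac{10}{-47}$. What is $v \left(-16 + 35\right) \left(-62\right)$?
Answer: $- \frac{11780}{47} \approx -250.64$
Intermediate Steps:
$v = \frac{10}{47}$ ($v = \left(-10\right) \left(- \frac{1}{47}\right) = \frac{10}{47} \approx 0.21277$)
$v \left(-16 + 35\right) \left(-62\right) = \frac{10 \left(-16 + 35\right)}{47} \left(-62\right) = \frac{10}{47} \cdot 19 \left(-62\right) = \frac{190}{47} \left(-62\right) = - \frac{11780}{47}$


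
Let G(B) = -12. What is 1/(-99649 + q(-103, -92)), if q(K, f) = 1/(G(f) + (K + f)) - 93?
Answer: -207/20646595 ≈ -1.0026e-5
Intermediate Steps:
q(K, f) = -93 + 1/(-12 + K + f) (q(K, f) = 1/(-12 + (K + f)) - 93 = 1/(-12 + K + f) - 93 = -93 + 1/(-12 + K + f))
1/(-99649 + q(-103, -92)) = 1/(-99649 + (1117 - 93*(-103) - 93*(-92))/(-12 - 103 - 92)) = 1/(-99649 + (1117 + 9579 + 8556)/(-207)) = 1/(-99649 - 1/207*19252) = 1/(-99649 - 19252/207) = 1/(-20646595/207) = -207/20646595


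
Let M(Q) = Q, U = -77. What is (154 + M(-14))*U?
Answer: -10780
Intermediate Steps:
(154 + M(-14))*U = (154 - 14)*(-77) = 140*(-77) = -10780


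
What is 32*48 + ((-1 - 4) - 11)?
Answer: 1520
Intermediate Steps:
32*48 + ((-1 - 4) - 11) = 1536 + (-5 - 11) = 1536 - 16 = 1520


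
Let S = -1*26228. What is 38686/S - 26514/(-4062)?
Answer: 44855555/8878178 ≈ 5.0523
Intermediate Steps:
S = -26228
38686/S - 26514/(-4062) = 38686/(-26228) - 26514/(-4062) = 38686*(-1/26228) - 26514*(-1/4062) = -19343/13114 + 4419/677 = 44855555/8878178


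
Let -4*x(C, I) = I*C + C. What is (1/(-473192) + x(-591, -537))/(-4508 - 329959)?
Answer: 37473967249/158267108664 ≈ 0.23678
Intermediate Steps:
x(C, I) = -C/4 - C*I/4 (x(C, I) = -(I*C + C)/4 = -(C*I + C)/4 = -(C + C*I)/4 = -C/4 - C*I/4)
(1/(-473192) + x(-591, -537))/(-4508 - 329959) = (1/(-473192) - 1/4*(-591)*(1 - 537))/(-4508 - 329959) = (-1/473192 - 1/4*(-591)*(-536))/(-334467) = (-1/473192 - 79194)*(-1/334467) = -37473967249/473192*(-1/334467) = 37473967249/158267108664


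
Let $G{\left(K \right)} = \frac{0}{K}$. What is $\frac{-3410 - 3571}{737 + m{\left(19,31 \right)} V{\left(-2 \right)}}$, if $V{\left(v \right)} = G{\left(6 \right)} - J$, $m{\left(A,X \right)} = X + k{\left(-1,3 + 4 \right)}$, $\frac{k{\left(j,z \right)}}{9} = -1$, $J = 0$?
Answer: $- \frac{6981}{737} \approx -9.4722$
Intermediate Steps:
$k{\left(j,z \right)} = -9$ ($k{\left(j,z \right)} = 9 \left(-1\right) = -9$)
$G{\left(K \right)} = 0$
$m{\left(A,X \right)} = -9 + X$ ($m{\left(A,X \right)} = X - 9 = -9 + X$)
$V{\left(v \right)} = 0$ ($V{\left(v \right)} = 0 - 0 = 0 + 0 = 0$)
$\frac{-3410 - 3571}{737 + m{\left(19,31 \right)} V{\left(-2 \right)}} = \frac{-3410 - 3571}{737 + \left(-9 + 31\right) 0} = - \frac{6981}{737 + 22 \cdot 0} = - \frac{6981}{737 + 0} = - \frac{6981}{737}$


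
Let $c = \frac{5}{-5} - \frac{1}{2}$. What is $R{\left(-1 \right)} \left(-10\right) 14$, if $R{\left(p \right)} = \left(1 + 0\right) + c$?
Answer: $70$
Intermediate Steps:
$c = - \frac{3}{2}$ ($c = 5 \left(- \frac{1}{5}\right) - \frac{1}{2} = -1 - \frac{1}{2} = - \frac{3}{2} \approx -1.5$)
$R{\left(p \right)} = - \frac{1}{2}$ ($R{\left(p \right)} = \left(1 + 0\right) - \frac{3}{2} = 1 - \frac{3}{2} = - \frac{1}{2}$)
$R{\left(-1 \right)} \left(-10\right) 14 = \left(- \frac{1}{2}\right) \left(-10\right) 14 = 5 \cdot 14 = 70$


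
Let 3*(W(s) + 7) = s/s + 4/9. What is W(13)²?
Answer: 30976/729 ≈ 42.491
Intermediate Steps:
W(s) = -176/27 (W(s) = -7 + (s/s + 4/9)/3 = -7 + (1 + 4*(⅑))/3 = -7 + (1 + 4/9)/3 = -7 + (⅓)*(13/9) = -7 + 13/27 = -176/27)
W(13)² = (-176/27)² = 30976/729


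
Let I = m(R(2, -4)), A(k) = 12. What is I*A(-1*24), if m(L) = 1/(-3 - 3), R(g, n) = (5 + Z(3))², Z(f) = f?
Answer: -2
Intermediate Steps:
R(g, n) = 64 (R(g, n) = (5 + 3)² = 8² = 64)
m(L) = -⅙ (m(L) = 1/(-6) = -⅙)
I = -⅙ ≈ -0.16667
I*A(-1*24) = -⅙*12 = -2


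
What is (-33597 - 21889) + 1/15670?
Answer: -869465619/15670 ≈ -55486.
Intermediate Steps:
(-33597 - 21889) + 1/15670 = -55486 + 1/15670 = -869465619/15670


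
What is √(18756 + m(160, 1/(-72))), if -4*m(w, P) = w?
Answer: 2*√4679 ≈ 136.81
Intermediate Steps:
m(w, P) = -w/4
√(18756 + m(160, 1/(-72))) = √(18756 - ¼*160) = √(18756 - 40) = √18716 = 2*√4679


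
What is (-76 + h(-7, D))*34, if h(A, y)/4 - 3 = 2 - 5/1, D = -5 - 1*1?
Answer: -2584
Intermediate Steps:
D = -6 (D = -5 - 1 = -6)
h(A, y) = 0 (h(A, y) = 12 + 4*(2 - 5/1) = 12 + 4*(2 + 1*(-5)) = 12 + 4*(2 - 5) = 12 + 4*(-3) = 12 - 12 = 0)
(-76 + h(-7, D))*34 = (-76 + 0)*34 = -76*34 = -2584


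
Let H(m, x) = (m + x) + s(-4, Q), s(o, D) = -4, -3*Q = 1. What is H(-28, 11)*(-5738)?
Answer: 120498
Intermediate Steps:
Q = -1/3 (Q = -1/3*1 = -1/3 ≈ -0.33333)
H(m, x) = -4 + m + x (H(m, x) = (m + x) - 4 = -4 + m + x)
H(-28, 11)*(-5738) = (-4 - 28 + 11)*(-5738) = -21*(-5738) = 120498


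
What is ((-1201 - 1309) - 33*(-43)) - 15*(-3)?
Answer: -1046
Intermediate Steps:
((-1201 - 1309) - 33*(-43)) - 15*(-3) = (-2510 + 1419) + 45 = -1091 + 45 = -1046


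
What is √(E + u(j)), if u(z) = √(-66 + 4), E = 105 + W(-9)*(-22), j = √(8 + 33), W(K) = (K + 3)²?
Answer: √(-687 + I*√62) ≈ 0.1502 + 26.211*I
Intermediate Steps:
W(K) = (3 + K)²
j = √41 ≈ 6.4031
E = -687 (E = 105 + (3 - 9)²*(-22) = 105 + (-6)²*(-22) = 105 + 36*(-22) = 105 - 792 = -687)
u(z) = I*√62 (u(z) = √(-62) = I*√62)
√(E + u(j)) = √(-687 + I*√62)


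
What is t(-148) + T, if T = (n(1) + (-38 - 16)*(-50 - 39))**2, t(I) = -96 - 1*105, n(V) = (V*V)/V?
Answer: 23107048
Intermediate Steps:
n(V) = V (n(V) = V**2/V = V)
t(I) = -201 (t(I) = -96 - 105 = -201)
T = 23107249 (T = (1 + (-38 - 16)*(-50 - 39))**2 = (1 - 54*(-89))**2 = (1 + 4806)**2 = 4807**2 = 23107249)
t(-148) + T = -201 + 23107249 = 23107048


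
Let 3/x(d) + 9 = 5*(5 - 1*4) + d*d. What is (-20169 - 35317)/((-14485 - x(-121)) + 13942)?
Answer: 135358097/1324649 ≈ 102.18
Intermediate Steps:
x(d) = 3/(-4 + d²) (x(d) = 3/(-9 + (5*(5 - 1*4) + d*d)) = 3/(-9 + (5*(5 - 4) + d²)) = 3/(-9 + (5*1 + d²)) = 3/(-9 + (5 + d²)) = 3/(-4 + d²))
(-20169 - 35317)/((-14485 - x(-121)) + 13942) = (-20169 - 35317)/((-14485 - 3/(-4 + (-121)²)) + 13942) = -55486/((-14485 - 3/(-4 + 14641)) + 13942) = -55486/((-14485 - 3/14637) + 13942) = -55486/((-14485 - 1*1/4879) + 13942) = -55486/((-14485 - 1/4879) + 13942) = -55486/(-70672316/4879 + 13942) = -55486/(-2649298/4879) = -55486*(-4879/2649298) = 135358097/1324649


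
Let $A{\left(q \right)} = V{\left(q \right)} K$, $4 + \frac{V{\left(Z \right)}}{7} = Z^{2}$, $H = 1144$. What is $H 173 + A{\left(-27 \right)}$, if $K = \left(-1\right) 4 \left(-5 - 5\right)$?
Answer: $400912$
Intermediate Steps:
$V{\left(Z \right)} = -28 + 7 Z^{2}$
$K = 40$ ($K = \left(-4\right) \left(-10\right) = 40$)
$A{\left(q \right)} = -1120 + 280 q^{2}$ ($A{\left(q \right)} = \left(-28 + 7 q^{2}\right) 40 = -1120 + 280 q^{2}$)
$H 173 + A{\left(-27 \right)} = 1144 \cdot 173 - \left(1120 - 280 \left(-27\right)^{2}\right) = 197912 + \left(-1120 + 280 \cdot 729\right) = 197912 + \left(-1120 + 204120\right) = 197912 + 203000 = 400912$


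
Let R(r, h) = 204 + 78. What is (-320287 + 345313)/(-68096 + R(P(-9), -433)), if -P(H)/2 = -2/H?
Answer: -12513/33907 ≈ -0.36904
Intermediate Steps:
P(H) = 4/H (P(H) = -(-4)/H = 4/H)
R(r, h) = 282
(-320287 + 345313)/(-68096 + R(P(-9), -433)) = (-320287 + 345313)/(-68096 + 282) = 25026/(-67814) = 25026*(-1/67814) = -12513/33907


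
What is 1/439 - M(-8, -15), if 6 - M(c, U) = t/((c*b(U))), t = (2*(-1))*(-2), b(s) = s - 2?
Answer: -89083/14926 ≈ -5.9683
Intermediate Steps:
b(s) = -2 + s
t = 4 (t = -2*(-2) = 4)
M(c, U) = 6 - 4/(c*(-2 + U))
1/439 - M(-8, -15) = 1/439 - (6 - 4/(-8*(-2 - 15))) = 1/439 - (6 - 4*(-⅛)/(-17)) = 1/439 - (6 - 4*(-⅛)*(-1/17)) = 1/439 - (6 - 1/34) = 1/439 - 1*203/34 = 1/439 - 203/34 = -89083/14926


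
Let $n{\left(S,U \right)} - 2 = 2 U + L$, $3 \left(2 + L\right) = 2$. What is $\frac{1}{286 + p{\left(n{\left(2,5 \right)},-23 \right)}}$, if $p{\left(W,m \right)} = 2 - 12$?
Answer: $\frac{1}{276} \approx 0.0036232$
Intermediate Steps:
$L = - \frac{4}{3}$ ($L = -2 + \frac{1}{3} \cdot 2 = -2 + \frac{2}{3} = - \frac{4}{3} \approx -1.3333$)
$n{\left(S,U \right)} = \frac{2}{3} + 2 U$ ($n{\left(S,U \right)} = 2 + \left(2 U - \frac{4}{3}\right) = 2 + \left(- \frac{4}{3} + 2 U\right) = \frac{2}{3} + 2 U$)
$p{\left(W,m \right)} = -10$ ($p{\left(W,m \right)} = 2 - 12 = -10$)
$\frac{1}{286 + p{\left(n{\left(2,5 \right)},-23 \right)}} = \frac{1}{286 - 10} = \frac{1}{276}$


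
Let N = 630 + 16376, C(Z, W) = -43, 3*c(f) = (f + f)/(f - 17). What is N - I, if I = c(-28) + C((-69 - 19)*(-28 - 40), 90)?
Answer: 2301559/135 ≈ 17049.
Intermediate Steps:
c(f) = 2*f/(3*(-17 + f)) (c(f) = ((f + f)/(f - 17))/3 = ((2*f)/(-17 + f))/3 = (2*f/(-17 + f))/3 = 2*f/(3*(-17 + f)))
I = -5749/135 (I = (⅔)*(-28)/(-17 - 28) - 43 = (⅔)*(-28)/(-45) - 43 = (⅔)*(-28)*(-1/45) - 43 = 56/135 - 43 = -5749/135 ≈ -42.585)
N = 17006
N - I = 17006 - 1*(-5749/135) = 17006 + 5749/135 = 2301559/135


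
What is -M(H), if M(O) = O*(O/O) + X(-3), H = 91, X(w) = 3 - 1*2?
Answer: -92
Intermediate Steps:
X(w) = 1 (X(w) = 3 - 2 = 1)
M(O) = 1 + O (M(O) = O*(O/O) + 1 = O*1 + 1 = O + 1 = 1 + O)
-M(H) = -(1 + 91) = -1*92 = -92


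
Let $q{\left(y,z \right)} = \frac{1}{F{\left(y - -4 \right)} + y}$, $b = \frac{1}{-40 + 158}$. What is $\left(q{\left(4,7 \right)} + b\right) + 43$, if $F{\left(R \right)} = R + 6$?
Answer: $\frac{22867}{531} \approx 43.064$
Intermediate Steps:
$b = \frac{1}{118} \approx 0.0084746$
$F{\left(R \right)} = 6 + R$
$q{\left(y,z \right)} = \frac{1}{10 + 2 y}$ ($q{\left(y,z \right)} = \frac{1}{\left(6 + \left(y - -4\right)\right) + y} = \frac{1}{\left(6 + \left(y + 4\right)\right) + y} = \frac{1}{\left(6 + \left(4 + y\right)\right) + y} = \frac{1}{\left(10 + y\right) + y} = \frac{1}{10 + 2 y}$)
$\left(q{\left(4,7 \right)} + b\right) + 43 = \left(\frac{1}{2 \left(5 + 4\right)} + \frac{1}{118}\right) + 43 = \left(\frac{1}{2 \cdot 9} + \frac{1}{118}\right) + 43 = \left(\frac{1}{2} \cdot \frac{1}{9} + \frac{1}{118}\right) + 43 = \left(\frac{1}{18} + \frac{1}{118}\right) + 43 = \frac{34}{531} + 43 = \frac{22867}{531}$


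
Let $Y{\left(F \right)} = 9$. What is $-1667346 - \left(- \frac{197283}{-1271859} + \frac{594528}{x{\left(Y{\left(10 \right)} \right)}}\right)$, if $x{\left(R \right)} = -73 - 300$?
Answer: $- \frac{263412846948943}{158134469} \approx -1.6658 \cdot 10^{6}$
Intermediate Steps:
$x{\left(R \right)} = -373$
$-1667346 - \left(- \frac{197283}{-1271859} + \frac{594528}{x{\left(Y{\left(10 \right)} \right)}}\right) = -1667346 - \left(- \frac{197283}{-1271859} + \frac{594528}{-373}\right) = -1667346 - \left(\left(-197283\right) \left(- \frac{1}{1271859}\right) + 594528 \left(- \frac{1}{373}\right)\right) = -1667346 - \left(\frac{65761}{423953} - \frac{594528}{373}\right) = -1667346 - - \frac{252027400331}{158134469} = -1667346 + \frac{252027400331}{158134469} = - \frac{263412846948943}{158134469}$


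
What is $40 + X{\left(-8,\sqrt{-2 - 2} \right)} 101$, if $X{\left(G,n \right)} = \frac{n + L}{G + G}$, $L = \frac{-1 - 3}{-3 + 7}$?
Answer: $\frac{741}{16} - \frac{101 i}{8} \approx 46.313 - 12.625 i$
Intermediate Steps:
$L = -1$ ($L = - \frac{4}{4} = \left(-4\right) \frac{1}{4} = -1$)
$X{\left(G,n \right)} = \frac{-1 + n}{2 G}$ ($X{\left(G,n \right)} = \frac{n - 1}{G + G} = \frac{-1 + n}{2 G}$)
$40 + X{\left(-8,\sqrt{-2 - 2} \right)} 101 = 40 + \frac{-1 + \sqrt{-2 - 2}}{2 \left(-8\right)} 101 = 40 + \frac{1}{2} \left(- \frac{1}{8}\right) \left(-1 + \sqrt{-4}\right) 101 = 40 + \frac{1}{2} \left(- \frac{1}{8}\right) \left(-1 + 2 i\right) 101 = 40 + \left(\frac{1}{16} - \frac{i}{8}\right) 101 = 40 + \left(\frac{101}{16} - \frac{101 i}{8}\right) = \frac{741}{16} - \frac{101 i}{8}$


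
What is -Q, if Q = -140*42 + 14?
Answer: 5866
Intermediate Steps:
Q = -5866 (Q = -5880 + 14 = -5866)
-Q = -1*(-5866) = 5866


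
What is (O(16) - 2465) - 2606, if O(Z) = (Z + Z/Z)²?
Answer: -4782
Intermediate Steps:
O(Z) = (1 + Z)² (O(Z) = (Z + 1)² = (1 + Z)²)
(O(16) - 2465) - 2606 = ((1 + 16)² - 2465) - 2606 = (17² - 2465) - 2606 = (289 - 2465) - 2606 = -2176 - 2606 = -4782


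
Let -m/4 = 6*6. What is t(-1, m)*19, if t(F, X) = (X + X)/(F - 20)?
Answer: 1824/7 ≈ 260.57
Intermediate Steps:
m = -144 (m = -24*6 = -4*36 = -144)
t(F, X) = 2*X/(-20 + F) (t(F, X) = (2*X)/(-20 + F) = 2*X/(-20 + F))
t(-1, m)*19 = (2*(-144)/(-20 - 1))*19 = (2*(-144)/(-21))*19 = (2*(-144)*(-1/21))*19 = (96/7)*19 = 1824/7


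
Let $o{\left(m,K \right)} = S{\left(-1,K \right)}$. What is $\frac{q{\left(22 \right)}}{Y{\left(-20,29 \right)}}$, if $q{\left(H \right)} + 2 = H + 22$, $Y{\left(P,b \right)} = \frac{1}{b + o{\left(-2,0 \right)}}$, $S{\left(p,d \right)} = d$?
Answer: $1218$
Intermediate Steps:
$o{\left(m,K \right)} = K$
$Y{\left(P,b \right)} = \frac{1}{b}$ ($Y{\left(P,b \right)} = \frac{1}{b + 0} = \frac{1}{b}$)
$q{\left(H \right)} = 20 + H$ ($q{\left(H \right)} = -2 + \left(H + 22\right) = -2 + \left(22 + H\right) = 20 + H$)
$\frac{q{\left(22 \right)}}{Y{\left(-20,29 \right)}} = \frac{20 + 22}{\frac{1}{29}} = 42 \frac{1}{\frac{1}{29}} = 42 \cdot 29 = 1218$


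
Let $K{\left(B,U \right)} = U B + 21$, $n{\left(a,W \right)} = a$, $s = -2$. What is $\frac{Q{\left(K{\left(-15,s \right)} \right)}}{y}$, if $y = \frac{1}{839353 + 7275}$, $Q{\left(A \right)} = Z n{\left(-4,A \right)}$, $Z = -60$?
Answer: $203190720$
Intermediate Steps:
$K{\left(B,U \right)} = 21 + B U$ ($K{\left(B,U \right)} = B U + 21 = 21 + B U$)
$Q{\left(A \right)} = 240$ ($Q{\left(A \right)} = \left(-60\right) \left(-4\right) = 240$)
$y = \frac{1}{846628} \approx 1.1812 \cdot 10^{-6}$
$\frac{Q{\left(K{\left(-15,s \right)} \right)}}{y} = 240 \frac{1}{\frac{1}{846628}} = 240 \cdot 846628 = 203190720$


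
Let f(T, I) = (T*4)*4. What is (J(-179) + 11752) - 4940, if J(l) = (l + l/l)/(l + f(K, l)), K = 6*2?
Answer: 88378/13 ≈ 6798.3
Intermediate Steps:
K = 12
f(T, I) = 16*T (f(T, I) = (4*T)*4 = 16*T)
J(l) = (1 + l)/(192 + l) (J(l) = (l + l/l)/(l + 16*12) = (l + 1)/(l + 192) = (1 + l)/(192 + l))
(J(-179) + 11752) - 4940 = ((1 - 179)/(192 - 179) + 11752) - 4940 = (-178/13 + 11752) - 4940 = 152598/13 - 4940 = 88378/13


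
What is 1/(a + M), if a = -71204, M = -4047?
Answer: -1/75251 ≈ -1.3289e-5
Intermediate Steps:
1/(a + M) = 1/(-71204 - 4047) = 1/(-75251) = -1/75251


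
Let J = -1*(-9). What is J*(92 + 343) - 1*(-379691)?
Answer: 383606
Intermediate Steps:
J = 9
J*(92 + 343) - 1*(-379691) = 9*(92 + 343) - 1*(-379691) = 9*435 + 379691 = 3915 + 379691 = 383606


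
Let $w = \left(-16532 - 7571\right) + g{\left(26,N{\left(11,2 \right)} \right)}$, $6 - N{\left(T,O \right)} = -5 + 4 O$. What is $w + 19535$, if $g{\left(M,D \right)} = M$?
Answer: $-4542$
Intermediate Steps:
$N{\left(T,O \right)} = 11 - 4 O$ ($N{\left(T,O \right)} = 6 - \left(-5 + 4 O\right) = 11 - 4 O$)
$w = -24077$ ($w = \left(-16532 - 7571\right) + 26 = -24103 + 26 = -24077$)
$w + 19535 = -24077 + 19535 = -4542$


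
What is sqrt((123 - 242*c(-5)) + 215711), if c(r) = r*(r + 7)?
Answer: sqrt(218254) ≈ 467.18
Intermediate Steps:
c(r) = r*(7 + r)
sqrt((123 - 242*c(-5)) + 215711) = sqrt((123 - (-1210)*(7 - 5)) + 215711) = sqrt((123 - (-1210)*2) + 215711) = sqrt((123 - 242*(-10)) + 215711) = sqrt((123 + 2420) + 215711) = sqrt(2543 + 215711) = sqrt(218254)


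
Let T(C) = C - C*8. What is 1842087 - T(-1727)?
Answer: 1829998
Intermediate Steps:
T(C) = -7*C (T(C) = C - 8*C = -7*C)
1842087 - T(-1727) = 1842087 - (-7)*(-1727) = 1842087 - 1*12089 = 1842087 - 12089 = 1829998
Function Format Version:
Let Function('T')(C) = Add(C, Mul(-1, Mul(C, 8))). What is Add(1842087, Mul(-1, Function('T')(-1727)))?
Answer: 1829998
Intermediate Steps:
Function('T')(C) = Mul(-7, C) (Function('T')(C) = Add(C, Mul(-1, Mul(8, C))) = Add(C, Mul(-8, C)) = Mul(-7, C))
Add(1842087, Mul(-1, Function('T')(-1727))) = Add(1842087, Mul(-1, Mul(-7, -1727))) = Add(1842087, Mul(-1, 12089)) = Add(1842087, -12089) = 1829998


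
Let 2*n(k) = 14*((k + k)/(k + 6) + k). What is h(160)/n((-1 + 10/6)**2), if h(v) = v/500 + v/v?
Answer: 8613/26600 ≈ 0.32380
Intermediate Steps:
h(v) = 1 + v/500 (h(v) = v*(1/500) + 1 = v/500 + 1 = 1 + v/500)
n(k) = 7*k + 14*k/(6 + k) (n(k) = (14*((k + k)/(k + 6) + k))/2 = (14*((2*k)/(6 + k) + k))/2 = (14*(2*k/(6 + k) + k))/2 = (14*(k + 2*k/(6 + k)))/2 = (14*k + 28*k/(6 + k))/2 = 7*k + 14*k/(6 + k))
h(160)/n((-1 + 10/6)**2) = (1 + (1/500)*160)/((7*(-1 + 10/6)**2*(8 + (-1 + 10/6)**2)/(6 + (-1 + 10/6)**2))) = (1 + 8/25)/((7*(-1 + 10*(1/6))**2*(8 + (-1 + 10*(1/6))**2)/(6 + (-1 + 10*(1/6))**2))) = 33/(25*((7*(-1 + 5/3)**2*(8 + (-1 + 5/3)**2)/(6 + (-1 + 5/3)**2)))) = 33/(25*((7*(2/3)**2*(8 + (2/3)**2)/(6 + (2/3)**2)))) = 33/(25*((7*(4/9)*(8 + 4/9)/(6 + 4/9)))) = 33/(25*((7*(4/9)*(76/9)/(58/9)))) = 33/(25*((7*(4/9)*(9/58)*(76/9)))) = 33/(25*(1064/261)) = (33/25)*(261/1064) = 8613/26600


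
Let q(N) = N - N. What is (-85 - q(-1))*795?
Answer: -67575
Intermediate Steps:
q(N) = 0
(-85 - q(-1))*795 = (-85 - 1*0)*795 = (-85 + 0)*795 = -85*795 = -67575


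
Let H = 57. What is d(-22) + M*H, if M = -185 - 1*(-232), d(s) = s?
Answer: 2657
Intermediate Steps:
M = 47 (M = -185 + 232 = 47)
d(-22) + M*H = -22 + 47*57 = -22 + 2679 = 2657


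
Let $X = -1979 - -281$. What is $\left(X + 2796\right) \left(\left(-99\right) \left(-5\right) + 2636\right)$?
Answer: $3437838$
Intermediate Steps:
$X = -1698$ ($X = -1979 + 281 = -1698$)
$\left(X + 2796\right) \left(\left(-99\right) \left(-5\right) + 2636\right) = \left(-1698 + 2796\right) \left(\left(-99\right) \left(-5\right) + 2636\right) = 1098 \left(495 + 2636\right) = 1098 \cdot 3131 = 3437838$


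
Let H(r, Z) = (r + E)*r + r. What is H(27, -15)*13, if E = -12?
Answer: 5616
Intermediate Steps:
H(r, Z) = r + r*(-12 + r) (H(r, Z) = (r - 12)*r + r = (-12 + r)*r + r = r*(-12 + r) + r = r + r*(-12 + r))
H(27, -15)*13 = (27*(-11 + 27))*13 = (27*16)*13 = 432*13 = 5616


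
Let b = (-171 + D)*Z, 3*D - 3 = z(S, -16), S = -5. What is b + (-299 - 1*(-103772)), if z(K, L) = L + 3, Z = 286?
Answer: 160841/3 ≈ 53614.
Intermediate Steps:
z(K, L) = 3 + L
D = -10/3 (D = 1 + (3 - 16)/3 = 1 + (1/3)*(-13) = 1 - 13/3 = -10/3 ≈ -3.3333)
b = -149578/3 (b = (-171 - 10/3)*286 = -523/3*286 = -149578/3 ≈ -49859.)
b + (-299 - 1*(-103772)) = -149578/3 + (-299 - 1*(-103772)) = -149578/3 + (-299 + 103772) = -149578/3 + 103473 = 160841/3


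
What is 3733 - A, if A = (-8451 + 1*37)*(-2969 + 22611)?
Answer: 165271521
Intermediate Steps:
A = -165267788 (A = (-8451 + 37)*19642 = -8414*19642 = -165267788)
3733 - A = 3733 - 1*(-165267788) = 3733 + 165267788 = 165271521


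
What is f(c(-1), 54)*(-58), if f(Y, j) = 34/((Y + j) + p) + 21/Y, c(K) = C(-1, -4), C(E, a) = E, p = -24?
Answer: 1150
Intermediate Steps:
c(K) = -1
f(Y, j) = 21/Y + 34/(-24 + Y + j) (f(Y, j) = 34/((Y + j) - 24) + 21/Y = 34/(-24 + Y + j) + 21/Y = 21/Y + 34/(-24 + Y + j))
f(c(-1), 54)*(-58) = ((-504 + 21*54 + 55*(-1))/((-1)*(-24 - 1 + 54)))*(-58) = -1*(-504 + 1134 - 55)/29*(-58) = -1*1/29*575*(-58) = -575/29*(-58) = 1150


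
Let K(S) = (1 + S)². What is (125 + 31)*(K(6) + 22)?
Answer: 11076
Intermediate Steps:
(125 + 31)*(K(6) + 22) = (125 + 31)*((1 + 6)² + 22) = 156*(7² + 22) = 156*(49 + 22) = 156*71 = 11076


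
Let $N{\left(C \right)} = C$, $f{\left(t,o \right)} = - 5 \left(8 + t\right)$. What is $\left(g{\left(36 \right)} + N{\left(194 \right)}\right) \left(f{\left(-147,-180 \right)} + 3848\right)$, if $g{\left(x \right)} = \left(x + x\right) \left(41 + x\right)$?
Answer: $26067734$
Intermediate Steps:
$f{\left(t,o \right)} = -40 - 5 t$
$g{\left(x \right)} = 2 x \left(41 + x\right)$
$\left(g{\left(36 \right)} + N{\left(194 \right)}\right) \left(f{\left(-147,-180 \right)} + 3848\right) = \left(2 \cdot 36 \left(41 + 36\right) + 194\right) \left(\left(-40 - -735\right) + 3848\right) = \left(2 \cdot 36 \cdot 77 + 194\right) \left(\left(-40 + 735\right) + 3848\right) = \left(5544 + 194\right) \left(695 + 3848\right) = 5738 \cdot 4543 = 26067734$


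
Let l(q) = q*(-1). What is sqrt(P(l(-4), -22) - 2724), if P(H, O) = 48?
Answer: 2*I*sqrt(669) ≈ 51.73*I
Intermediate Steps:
l(q) = -q
sqrt(P(l(-4), -22) - 2724) = sqrt(48 - 2724) = sqrt(-2676) = 2*I*sqrt(669)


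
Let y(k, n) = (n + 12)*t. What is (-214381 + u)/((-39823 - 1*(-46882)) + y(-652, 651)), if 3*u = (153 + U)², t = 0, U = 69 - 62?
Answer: -617543/21177 ≈ -29.161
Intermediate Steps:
U = 7
u = 25600/3 (u = (153 + 7)²/3 = (⅓)*160² = (⅓)*25600 = 25600/3 ≈ 8533.3)
y(k, n) = 0 (y(k, n) = (n + 12)*0 = (12 + n)*0 = 0)
(-214381 + u)/((-39823 - 1*(-46882)) + y(-652, 651)) = (-214381 + 25600/3)/((-39823 - 1*(-46882)) + 0) = -617543/(3*((-39823 + 46882) + 0)) = -617543/(3*(7059 + 0)) = -617543/3/7059 = -617543/3*1/7059 = -617543/21177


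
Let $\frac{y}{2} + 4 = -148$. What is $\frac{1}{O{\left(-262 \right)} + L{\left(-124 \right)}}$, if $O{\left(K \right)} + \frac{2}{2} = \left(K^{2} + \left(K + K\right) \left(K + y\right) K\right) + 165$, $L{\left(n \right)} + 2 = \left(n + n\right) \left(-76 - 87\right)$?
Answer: $- \frac{1}{77595778} \approx -1.2887 \cdot 10^{-8}$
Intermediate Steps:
$y = -304$ ($y = -8 + 2 \left(-148\right) = -8 - 296 = -304$)
$L{\left(n \right)} = -2 - 326 n$ ($L{\left(n \right)} = -2 + \left(n + n\right) \left(-76 - 87\right) = -2 + 2 n \left(-163\right) = -2 - 326 n$)
$O{\left(K \right)} = 164 + K^{2} + 2 K^{2} \left(-304 + K\right)$ ($O{\left(K \right)} = -1 + \left(\left(K^{2} + \left(K + K\right) \left(K - 304\right) K\right) + 165\right) = -1 + \left(\left(K^{2} + 2 K \left(-304 + K\right) K\right) + 165\right) = -1 + \left(\left(K^{2} + 2 K^{2} \left(-304 + K\right)\right) + 165\right) = -1 + \left(165 + K^{2} + 2 K^{2} \left(-304 + K\right)\right) = 164 + K^{2} + 2 K^{2} \left(-304 + K\right)$)
$\frac{1}{O{\left(-262 \right)} + L{\left(-124 \right)}} = \frac{1}{\left(164 - 607 \left(-262\right)^{2} + 2 \left(-262\right)^{3}\right) - -40422} = \frac{1}{\left(164 - 41666908 + 2 \left(-17984728\right)\right) + \left(-2 + 40424\right)} = \frac{1}{\left(164 - 41666908 - 35969456\right) + 40422} = \frac{1}{-77636200 + 40422} = \frac{1}{-77595778} = - \frac{1}{77595778}$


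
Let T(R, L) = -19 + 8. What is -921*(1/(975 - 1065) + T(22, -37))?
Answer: 304237/30 ≈ 10141.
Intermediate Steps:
T(R, L) = -11
-921*(1/(975 - 1065) + T(22, -37)) = -921*(1/(975 - 1065) - 11) = -921*(1/(-90) - 11) = -921*(-1/90 - 11) = -921*(-991/90) = 304237/30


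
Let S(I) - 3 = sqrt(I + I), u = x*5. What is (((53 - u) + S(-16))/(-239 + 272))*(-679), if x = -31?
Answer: -143269/33 - 2716*I*sqrt(2)/33 ≈ -4341.5 - 116.39*I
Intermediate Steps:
u = -155 (u = -31*5 = -155)
S(I) = 3 + sqrt(2)*sqrt(I) (S(I) = 3 + sqrt(I + I) = 3 + sqrt(2*I) = 3 + sqrt(2)*sqrt(I))
(((53 - u) + S(-16))/(-239 + 272))*(-679) = (((53 - 1*(-155)) + (3 + sqrt(2)*sqrt(-16)))/(-239 + 272))*(-679) = (((53 + 155) + (3 + sqrt(2)*(4*I)))/33)*(-679) = ((208 + (3 + 4*I*sqrt(2)))*(1/33))*(-679) = ((211 + 4*I*sqrt(2))*(1/33))*(-679) = (211/33 + 4*I*sqrt(2)/33)*(-679) = -143269/33 - 2716*I*sqrt(2)/33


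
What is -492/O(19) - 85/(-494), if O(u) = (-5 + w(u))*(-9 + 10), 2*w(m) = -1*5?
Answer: 162457/2470 ≈ 65.772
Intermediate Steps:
w(m) = -5/2 (w(m) = (-1*5)/2 = (½)*(-5) = -5/2)
O(u) = -15/2 (O(u) = (-5 - 5/2)*(-9 + 10) = -15/2*1 = -15/2)
-492/O(19) - 85/(-494) = -492/(-15/2) - 85/(-494) = -492*(-2/15) - 85*(-1/494) = 328/5 + 85/494 = 162457/2470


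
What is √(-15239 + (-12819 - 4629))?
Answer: I*√32687 ≈ 180.8*I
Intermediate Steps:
√(-15239 + (-12819 - 4629)) = √(-15239 - 17448) = √(-32687) = I*√32687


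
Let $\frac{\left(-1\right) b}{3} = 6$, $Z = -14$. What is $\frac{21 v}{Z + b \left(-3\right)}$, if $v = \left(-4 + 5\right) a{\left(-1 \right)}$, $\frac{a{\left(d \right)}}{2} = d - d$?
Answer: $0$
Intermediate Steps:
$b = -18$ ($b = \left(-3\right) 6 = -18$)
$a{\left(d \right)} = 0$ ($a{\left(d \right)} = 2 \left(d - d\right) = 2 \cdot 0 = 0$)
$v = 0$ ($v = \left(-4 + 5\right) 0 = 1 \cdot 0 = 0$)
$\frac{21 v}{Z + b \left(-3\right)} = \frac{21 \cdot 0}{-14 - -54} = \frac{0}{-14 + 54} = \frac{0}{40} = 0 \cdot \frac{1}{40} = 0$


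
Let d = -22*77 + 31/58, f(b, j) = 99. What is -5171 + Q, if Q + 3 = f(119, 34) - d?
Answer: -196129/58 ≈ -3381.5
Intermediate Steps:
d = -98221/58 (d = -1694 + 31*(1/58) = -1694 + 31/58 = -98221/58 ≈ -1693.5)
Q = 103789/58 (Q = -3 + (99 - 1*(-98221/58)) = -3 + (99 + 98221/58) = -3 + 103963/58 = 103789/58 ≈ 1789.5)
-5171 + Q = -5171 + 103789/58 = -196129/58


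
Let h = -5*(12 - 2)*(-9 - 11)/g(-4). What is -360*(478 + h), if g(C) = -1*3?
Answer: -52080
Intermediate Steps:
g(C) = -3
h = -1000/3 (h = -5*(12 - 2)*(-9 - 11)/(-3) = -5*10*(-20)*(-1)/3 = -(-1000)*(-1)/3 = -5*200/3 = -1000/3 ≈ -333.33)
-360*(478 + h) = -360*(478 - 1000/3) = -360*434/3 = -52080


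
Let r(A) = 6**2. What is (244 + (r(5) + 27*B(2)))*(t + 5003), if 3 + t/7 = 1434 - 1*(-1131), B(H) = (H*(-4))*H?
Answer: -3486424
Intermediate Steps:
r(A) = 36
B(H) = -4*H**2 (B(H) = (-4*H)*H = -4*H**2)
t = 17934 (t = -21 + 7*(1434 - 1*(-1131)) = -21 + 7*(1434 + 1131) = -21 + 7*2565 = -21 + 17955 = 17934)
(244 + (r(5) + 27*B(2)))*(t + 5003) = (244 + (36 + 27*(-4*2**2)))*(17934 + 5003) = (244 + (36 + 27*(-4*4)))*22937 = (244 + (36 + 27*(-16)))*22937 = (244 + (36 - 432))*22937 = (244 - 396)*22937 = -152*22937 = -3486424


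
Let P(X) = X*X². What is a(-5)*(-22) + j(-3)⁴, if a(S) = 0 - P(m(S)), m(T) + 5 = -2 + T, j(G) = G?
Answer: -37935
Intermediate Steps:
m(T) = -7 + T (m(T) = -5 + (-2 + T) = -7 + T)
P(X) = X³
a(S) = -(-7 + S)³ (a(S) = 0 - (-7 + S)³ = -(-7 + S)³)
a(-5)*(-22) + j(-3)⁴ = -(-7 - 5)³*(-22) + (-3)⁴ = -1*(-12)³*(-22) + 81 = -1*(-1728)*(-22) + 81 = 1728*(-22) + 81 = -38016 + 81 = -37935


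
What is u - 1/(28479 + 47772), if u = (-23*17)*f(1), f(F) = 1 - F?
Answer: -1/76251 ≈ -1.3115e-5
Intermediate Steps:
u = 0 (u = (-23*17)*(1 - 1*1) = -391*(1 - 1) = -391*0 = 0)
u - 1/(28479 + 47772) = 0 - 1/(28479 + 47772) = 0 - 1/76251 = -1/76251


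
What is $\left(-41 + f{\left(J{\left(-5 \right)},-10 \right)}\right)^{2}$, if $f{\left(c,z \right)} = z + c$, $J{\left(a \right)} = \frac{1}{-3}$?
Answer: $\frac{23716}{9} \approx 2635.1$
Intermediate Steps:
$J{\left(a \right)} = - \frac{1}{3}$
$f{\left(c,z \right)} = c + z$
$\left(-41 + f{\left(J{\left(-5 \right)},-10 \right)}\right)^{2} = \left(-41 - \frac{31}{3}\right)^{2} = \left(- \frac{154}{3}\right)^{2} = \frac{23716}{9}$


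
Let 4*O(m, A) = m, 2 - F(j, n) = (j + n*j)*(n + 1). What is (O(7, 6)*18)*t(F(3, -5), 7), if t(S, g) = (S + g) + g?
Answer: -1008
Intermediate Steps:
F(j, n) = 2 - (1 + n)*(j + j*n) (F(j, n) = 2 - (j + n*j)*(n + 1) = 2 - (j + j*n)*(1 + n) = 2 - (1 + n)*(j + j*n))
O(m, A) = m/4
t(S, g) = S + 2*g
(O(7, 6)*18)*t(F(3, -5), 7) = (((¼)*7)*18)*((2 - 1*3 - 1*3*(-5)² - 2*3*(-5)) + 2*7) = ((7/4)*18)*((2 - 3 - 1*3*25 + 30) + 14) = 63*((2 - 3 - 75 + 30) + 14)/2 = 63*(-46 + 14)/2 = (63/2)*(-32) = -1008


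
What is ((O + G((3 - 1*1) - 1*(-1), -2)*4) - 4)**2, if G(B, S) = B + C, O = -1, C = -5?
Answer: 169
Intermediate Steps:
G(B, S) = -5 + B (G(B, S) = B - 5 = -5 + B)
((O + G((3 - 1*1) - 1*(-1), -2)*4) - 4)**2 = ((-1 + (-5 + ((3 - 1*1) - 1*(-1)))*4) - 4)**2 = ((-1 + (-5 + ((3 - 1) + 1))*4) - 4)**2 = ((-1 + (-5 + (2 + 1))*4) - 4)**2 = ((-1 + (-5 + 3)*4) - 4)**2 = ((-1 - 2*4) - 4)**2 = ((-1 - 8) - 4)**2 = (-9 - 4)**2 = (-13)**2 = 169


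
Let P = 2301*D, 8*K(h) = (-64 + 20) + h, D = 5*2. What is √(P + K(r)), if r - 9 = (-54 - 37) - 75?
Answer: 3*√40862/4 ≈ 151.61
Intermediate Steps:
r = -157 (r = 9 + ((-54 - 37) - 75) = 9 + (-91 - 75) = 9 - 166 = -157)
D = 10
K(h) = -11/2 + h/8 (K(h) = ((-64 + 20) + h)/8 = (-44 + h)/8 = -11/2 + h/8)
P = 23010 (P = 2301*10 = 23010)
√(P + K(r)) = √(23010 + (-11/2 + (⅛)*(-157))) = √(23010 + (-11/2 - 157/8)) = √(23010 - 201/8) = √(183879/8) = 3*√40862/4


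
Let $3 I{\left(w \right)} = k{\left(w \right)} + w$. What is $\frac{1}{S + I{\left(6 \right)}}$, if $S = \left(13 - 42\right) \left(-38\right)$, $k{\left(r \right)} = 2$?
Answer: $\frac{3}{3314} \approx 0.00090525$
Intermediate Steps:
$I{\left(w \right)} = \frac{2}{3} + \frac{w}{3}$ ($I{\left(w \right)} = \frac{2 + w}{3} = \frac{2}{3} + \frac{w}{3}$)
$S = 1102$ ($S = \left(-29\right) \left(-38\right) = 1102$)
$\frac{1}{S + I{\left(6 \right)}} = \frac{1}{1102 + \left(\frac{2}{3} + \frac{1}{3} \cdot 6\right)} = \frac{1}{1102 + \left(\frac{2}{3} + 2\right)} = \frac{1}{1102 + \frac{8}{3}} = \frac{1}{\frac{3314}{3}} = \frac{3}{3314}$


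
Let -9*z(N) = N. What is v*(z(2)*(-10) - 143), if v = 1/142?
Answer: -1267/1278 ≈ -0.99139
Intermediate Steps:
z(N) = -N/9
v = 1/142 ≈ 0.0070423
v*(z(2)*(-10) - 143) = (-1/9*2*(-10) - 143)/142 = (-2/9*(-10) - 143)/142 = (20/9 - 143)/142 = (1/142)*(-1267/9) = -1267/1278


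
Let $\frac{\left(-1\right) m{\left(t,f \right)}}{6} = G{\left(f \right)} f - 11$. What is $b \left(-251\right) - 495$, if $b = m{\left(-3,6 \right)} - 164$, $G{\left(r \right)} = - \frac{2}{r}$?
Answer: $21091$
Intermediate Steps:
$m{\left(t,f \right)} = 78$ ($m{\left(t,f \right)} = - 6 \left(- \frac{2}{f} f - 11\right) = - 6 \left(-2 - 11\right) = \left(-6\right) \left(-13\right) = 78$)
$b = -86$ ($b = 78 - 164 = -86$)
$b \left(-251\right) - 495 = \left(-86\right) \left(-251\right) - 495 = 21586 - 495 = 21091$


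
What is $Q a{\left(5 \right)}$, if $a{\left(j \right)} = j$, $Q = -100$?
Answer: $-500$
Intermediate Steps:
$Q a{\left(5 \right)} = \left(-100\right) 5 = -500$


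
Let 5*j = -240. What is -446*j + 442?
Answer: 21850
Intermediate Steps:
j = -48 (j = (⅕)*(-240) = -48)
-446*j + 442 = -446*(-48) + 442 = 21408 + 442 = 21850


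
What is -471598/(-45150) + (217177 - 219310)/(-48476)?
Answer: 11478744799/1094345700 ≈ 10.489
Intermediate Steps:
-471598/(-45150) + (217177 - 219310)/(-48476) = -471598*(-1/45150) - 2133*(-1/48476) = 235799/22575 + 2133/48476 = 11478744799/1094345700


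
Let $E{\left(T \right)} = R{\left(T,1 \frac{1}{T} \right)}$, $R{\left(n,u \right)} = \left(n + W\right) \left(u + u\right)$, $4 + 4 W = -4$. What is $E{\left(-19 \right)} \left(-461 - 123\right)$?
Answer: $- \frac{24528}{19} \approx -1290.9$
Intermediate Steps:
$W = -2$ ($W = -1 + \frac{1}{4} \left(-4\right) = -1 - 1 = -2$)
$R{\left(n,u \right)} = 2 u \left(-2 + n\right)$ ($R{\left(n,u \right)} = \left(n - 2\right) \left(u + u\right) = \left(-2 + n\right) 2 u = 2 u \left(-2 + n\right)$)
$E{\left(T \right)} = \frac{2 \left(-2 + T\right)}{T}$ ($E{\left(T \right)} = 2 \cdot 1 \frac{1}{T} \left(-2 + T\right) = \frac{2 \left(-2 + T\right)}{T}$)
$E{\left(-19 \right)} \left(-461 - 123\right) = \left(2 - \frac{4}{-19}\right) \left(-461 - 123\right) = \left(2 - - \frac{4}{19}\right) \left(-584\right) = \left(2 + \frac{4}{19}\right) \left(-584\right) = \frac{42}{19} \left(-584\right) = - \frac{24528}{19}$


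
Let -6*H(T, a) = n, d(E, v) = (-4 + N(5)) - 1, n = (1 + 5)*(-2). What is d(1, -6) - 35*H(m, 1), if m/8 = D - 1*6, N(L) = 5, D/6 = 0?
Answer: -70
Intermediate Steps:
D = 0 (D = 6*0 = 0)
m = -48 (m = 8*(0 - 1*6) = 8*(0 - 6) = 8*(-6) = -48)
n = -12 (n = 6*(-2) = -12)
d(E, v) = 0 (d(E, v) = (-4 + 5) - 1 = 1 - 1 = 0)
H(T, a) = 2 (H(T, a) = -⅙*(-12) = 2)
d(1, -6) - 35*H(m, 1) = 0 - 35*2 = 0 - 70 = -70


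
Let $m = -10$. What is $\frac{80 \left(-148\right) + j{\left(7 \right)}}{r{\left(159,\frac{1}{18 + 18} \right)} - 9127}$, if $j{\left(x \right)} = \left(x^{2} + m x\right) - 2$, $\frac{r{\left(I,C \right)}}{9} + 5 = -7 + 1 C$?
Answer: $\frac{47452}{36939} \approx 1.2846$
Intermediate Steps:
$r{\left(I,C \right)} = -108 + 9 C$ ($r{\left(I,C \right)} = -45 + 9 \left(-7 + 1 C\right) = -45 + 9 \left(-7 + C\right) = -45 + \left(-63 + 9 C\right) = -108 + 9 C$)
$j{\left(x \right)} = -2 + x^{2} - 10 x$ ($j{\left(x \right)} = \left(x^{2} - 10 x\right) - 2 = -2 + x^{2} - 10 x$)
$\frac{80 \left(-148\right) + j{\left(7 \right)}}{r{\left(159,\frac{1}{18 + 18} \right)} - 9127} = \frac{80 \left(-148\right) - \left(72 - 49\right)}{\left(-108 + \frac{9}{18 + 18}\right) - 9127} = \frac{-11840 - 23}{\left(-108 + \frac{9}{36}\right) - 9127} = \frac{-11840 - 23}{\left(-108 + 9 \cdot \frac{1}{36}\right) - 9127} = - \frac{11863}{\left(-108 + \frac{1}{4}\right) - 9127} = - \frac{11863}{- \frac{431}{4} - 9127} = - \frac{11863}{- \frac{36939}{4}} = \left(-11863\right) \left(- \frac{4}{36939}\right) = \frac{47452}{36939}$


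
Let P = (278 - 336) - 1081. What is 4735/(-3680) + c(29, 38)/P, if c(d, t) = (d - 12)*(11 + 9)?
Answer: -78169/49312 ≈ -1.5852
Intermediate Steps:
c(d, t) = -240 + 20*d (c(d, t) = (-12 + d)*20 = -240 + 20*d)
P = -1139 (P = -58 - 1081 = -1139)
4735/(-3680) + c(29, 38)/P = 4735/(-3680) + (-240 + 20*29)/(-1139) = 4735*(-1/3680) + (-240 + 580)*(-1/1139) = -947/736 + 340*(-1/1139) = -947/736 - 20/67 = -78169/49312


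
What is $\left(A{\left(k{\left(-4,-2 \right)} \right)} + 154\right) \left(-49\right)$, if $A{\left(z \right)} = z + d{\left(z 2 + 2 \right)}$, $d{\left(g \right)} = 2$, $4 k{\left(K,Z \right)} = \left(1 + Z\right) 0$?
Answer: $-7644$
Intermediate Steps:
$k{\left(K,Z \right)} = 0$ ($k{\left(K,Z \right)} = \frac{\left(1 + Z\right) 0}{4} = \frac{1}{4} \cdot 0 = 0$)
$A{\left(z \right)} = 2 + z$ ($A{\left(z \right)} = z + 2 = 2 + z$)
$\left(A{\left(k{\left(-4,-2 \right)} \right)} + 154\right) \left(-49\right) = \left(\left(2 + 0\right) + 154\right) \left(-49\right) = \left(2 + 154\right) \left(-49\right) = 156 \left(-49\right) = -7644$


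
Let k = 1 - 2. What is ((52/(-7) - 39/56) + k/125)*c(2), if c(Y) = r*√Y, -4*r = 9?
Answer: 73197*√2/4000 ≈ 25.879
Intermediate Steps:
r = -9/4 (r = -¼*9 = -9/4 ≈ -2.2500)
k = -1
c(Y) = -9*√Y/4
((52/(-7) - 39/56) + k/125)*c(2) = ((52/(-7) - 39/56) - 1/125)*(-9*√2/4) = ((52*(-⅐) - 39*1/56) - 1*1/125)*(-9*√2/4) = ((-52/7 - 39/56) - 1/125)*(-9*√2/4) = (-65/8 - 1/125)*(-9*√2/4) = -(-73197)*√2/4000 = 73197*√2/4000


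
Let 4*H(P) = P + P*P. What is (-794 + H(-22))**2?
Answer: 1841449/4 ≈ 4.6036e+5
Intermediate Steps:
H(P) = P/4 + P**2/4 (H(P) = (P + P*P)/4 = (P + P**2)/4 = P/4 + P**2/4)
(-794 + H(-22))**2 = (-794 + (1/4)*(-22)*(1 - 22))**2 = (-794 + (1/4)*(-22)*(-21))**2 = (-794 + 231/2)**2 = (-1357/2)**2 = 1841449/4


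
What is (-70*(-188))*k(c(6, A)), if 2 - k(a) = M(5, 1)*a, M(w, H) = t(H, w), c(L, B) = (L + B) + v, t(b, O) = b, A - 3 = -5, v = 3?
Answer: -65800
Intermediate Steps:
A = -2 (A = 3 - 5 = -2)
c(L, B) = 3 + B + L (c(L, B) = (L + B) + 3 = (B + L) + 3 = 3 + B + L)
M(w, H) = H
k(a) = 2 - a
(-70*(-188))*k(c(6, A)) = (-70*(-188))*(2 - (3 - 2 + 6)) = 13160*(2 - 1*7) = 13160*(2 - 7) = 13160*(-5) = -65800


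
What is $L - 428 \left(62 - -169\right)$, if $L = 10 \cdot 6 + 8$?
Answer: $-98800$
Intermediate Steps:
$L = 68$ ($L = 60 + 8 = 68$)
$L - 428 \left(62 - -169\right) = 68 - 428 \left(62 - -169\right) = 68 - 428 \left(62 + 169\right) = 68 - 98868 = -98800$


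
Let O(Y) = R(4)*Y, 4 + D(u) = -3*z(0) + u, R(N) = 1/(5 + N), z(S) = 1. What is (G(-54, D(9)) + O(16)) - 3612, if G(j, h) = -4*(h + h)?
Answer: -32636/9 ≈ -3626.2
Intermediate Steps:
D(u) = -7 + u (D(u) = -4 + (-3*1 + u) = -4 + (-3 + u) = -7 + u)
O(Y) = Y/9 (O(Y) = Y/(5 + 4) = Y/9)
G(j, h) = -8*h
(G(-54, D(9)) + O(16)) - 3612 = (-8*(-7 + 9) + (1/9)*16) - 3612 = (-8*2 + 16/9) - 3612 = (-16 + 16/9) - 3612 = -128/9 - 3612 = -32636/9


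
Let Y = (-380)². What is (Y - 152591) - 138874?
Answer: -147065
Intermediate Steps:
Y = 144400
(Y - 152591) - 138874 = (144400 - 152591) - 138874 = -8191 - 138874 = -147065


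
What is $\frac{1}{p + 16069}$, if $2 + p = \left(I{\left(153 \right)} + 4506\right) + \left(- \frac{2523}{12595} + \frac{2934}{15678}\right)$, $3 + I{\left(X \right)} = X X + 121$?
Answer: $\frac{10970245}{483787659952} \approx 2.2676 \cdot 10^{-5}$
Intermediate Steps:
$I{\left(X \right)} = 118 + X^{2}$ ($I{\left(X \right)} = -3 + \left(X X + 121\right) = -3 + \left(X^{2} + 121\right) = -3 + \left(121 + X^{2}\right) = 118 + X^{2}$)
$p = \frac{307506793047}{10970245}$ ($p = -2 + \left(\left(\left(118 + 153^{2}\right) + 4506\right) + \left(- \frac{2523}{12595} + \frac{2934}{15678}\right)\right) = -2 + \left(\left(\left(118 + 23409\right) + 4506\right) + \left(\left(-2523\right) \frac{1}{12595} + 2934 \cdot \frac{1}{15678}\right)\right) = -2 + \left(\left(23527 + 4506\right) + \left(- \frac{2523}{12595} + \frac{163}{871}\right)\right) = -2 + \left(28033 - \frac{144548}{10970245}\right) = -2 + \frac{307528733537}{10970245} = \frac{307506793047}{10970245} \approx 28031.0$)
$\frac{1}{p + 16069} = \frac{1}{\frac{307506793047}{10970245} + 16069} = \frac{1}{\frac{483787659952}{10970245}} = \frac{10970245}{483787659952}$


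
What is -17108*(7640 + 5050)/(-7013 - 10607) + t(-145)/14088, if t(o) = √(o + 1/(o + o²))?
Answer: 10855026/881 + I*√439001855/24513120 ≈ 12321.0 + 0.00085474*I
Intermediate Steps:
-17108*(7640 + 5050)/(-7013 - 10607) + t(-145)/14088 = -17108*(7640 + 5050)/(-7013 - 10607) + √((1 + (-145)²*(1 - 145))/((-145)*(1 - 145)))/14088 = -17108/((-17620/12690)) + √(-1/145*(1 + 21025*(-144))/(-144))*(1/14088) = -17108/((-17620*1/12690)) + √(-1/145*(-1/144)*(1 - 3027600))*(1/14088) = -17108/(-1762/1269) + √(-1/145*(-1/144)*(-3027599))*(1/14088) = -17108*(-1269/1762) + √(-3027599/20880)*(1/14088) = 10855026/881 + (I*√439001855/1740)*(1/14088) = 10855026/881 + I*√439001855/24513120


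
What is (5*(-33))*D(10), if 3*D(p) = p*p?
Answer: -5500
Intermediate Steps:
D(p) = p²/3 (D(p) = (p*p)/3 = p²/3)
(5*(-33))*D(10) = (5*(-33))*((⅓)*10²) = -55*100 = -165*100/3 = -5500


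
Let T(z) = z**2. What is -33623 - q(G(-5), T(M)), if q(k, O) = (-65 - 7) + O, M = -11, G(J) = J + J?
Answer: -33672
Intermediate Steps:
G(J) = 2*J
q(k, O) = -72 + O
-33623 - q(G(-5), T(M)) = -33623 - (-72 + (-11)**2) = -33623 - (-72 + 121) = -33623 - 1*49 = -33623 - 49 = -33672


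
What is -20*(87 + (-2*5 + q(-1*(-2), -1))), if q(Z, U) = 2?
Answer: -1580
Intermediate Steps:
-20*(87 + (-2*5 + q(-1*(-2), -1))) = -20*(87 + (-2*5 + 2)) = -20*(87 + (-10 + 2)) = -20*(87 - 8) = -20*79 = -1580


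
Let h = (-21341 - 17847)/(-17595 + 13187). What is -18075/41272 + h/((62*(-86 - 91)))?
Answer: -54747901721/124779164664 ≈ -0.43876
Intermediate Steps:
h = 9797/1102 (h = -39188/(-4408) = -39188*(-1/4408) = 9797/1102 ≈ 8.8902)
-18075/41272 + h/((62*(-86 - 91))) = -18075/41272 + 9797/(1102*((62*(-86 - 91)))) = -18075*1/41272 + 9797/(1102*((62*(-177)))) = -18075/41272 + (9797/1102)/(-10974) = -18075/41272 + (9797/1102)*(-1/10974) = -18075/41272 - 9797/12093348 = -54747901721/124779164664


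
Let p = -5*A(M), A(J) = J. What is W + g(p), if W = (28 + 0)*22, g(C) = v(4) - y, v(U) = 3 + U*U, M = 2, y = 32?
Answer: 603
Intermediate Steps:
v(U) = 3 + U**2
p = -10 (p = -5*2 = -10)
g(C) = -13 (g(C) = (3 + 4**2) - 1*32 = (3 + 16) - 32 = 19 - 32 = -13)
W = 616 (W = 28*22 = 616)
W + g(p) = 616 - 13 = 603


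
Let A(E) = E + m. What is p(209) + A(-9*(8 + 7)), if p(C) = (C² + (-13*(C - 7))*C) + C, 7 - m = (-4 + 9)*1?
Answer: -505077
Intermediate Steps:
m = 2 (m = 7 - (-4 + 9) = 7 - 5 = 2)
p(C) = C + C² + C*(91 - 13*C) (p(C) = (C² + (-13*(-7 + C))*C) + C = (C² + (91 - 13*C)*C) + C = (C² + C*(91 - 13*C)) + C = C + C² + C*(91 - 13*C))
A(E) = 2 + E (A(E) = E + 2 = 2 + E)
p(209) + A(-9*(8 + 7)) = 4*209*(23 - 3*209) + (2 - 9*(8 + 7)) = 4*209*(23 - 627) + (2 - 9*15) = 4*209*(-604) + (2 - 135) = -504944 - 133 = -505077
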